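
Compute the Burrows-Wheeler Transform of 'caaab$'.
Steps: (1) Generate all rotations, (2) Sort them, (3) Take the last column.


Rotations (sorted):
  0: $caaab -> last char: b
  1: aaab$c -> last char: c
  2: aab$ca -> last char: a
  3: ab$caa -> last char: a
  4: b$caaa -> last char: a
  5: caaab$ -> last char: $


BWT = bcaaa$


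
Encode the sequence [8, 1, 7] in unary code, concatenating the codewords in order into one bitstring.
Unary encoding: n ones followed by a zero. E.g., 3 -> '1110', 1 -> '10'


Encode each number as n ones followed by a terminating 0:
  8 -> 111111110 (9 bits)
  1 -> 10 (2 bits)
  7 -> 11111110 (8 bits)
Total length = 9 + 2 + 8 = 19 bits.

Unary([8, 1, 7]) = 1111111101011111110 (19 bits)


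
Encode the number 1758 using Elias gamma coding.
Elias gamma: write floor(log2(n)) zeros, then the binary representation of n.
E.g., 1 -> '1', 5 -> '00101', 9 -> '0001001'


num_bits = floor(log2(1758)) + 1 = 11
leading_zeros = num_bits - 1 = 10
binary(1758) = 11011011110

Elias gamma(1758) = '0000000000' + '11011011110' = 000000000011011011110 (21 bits)


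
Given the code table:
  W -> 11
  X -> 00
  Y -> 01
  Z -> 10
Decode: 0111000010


Decoding:
01 -> Y
11 -> W
00 -> X
00 -> X
10 -> Z


Result: YWXXZ


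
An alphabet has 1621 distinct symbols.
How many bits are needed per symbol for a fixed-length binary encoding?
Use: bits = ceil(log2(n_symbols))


log2(1621) = 10.6627
Bracket: 2^10 = 1024 < 1621 <= 2^11 = 2048
So ceil(log2(1621)) = 11

bits = ceil(log2(1621)) = ceil(10.6627) = 11 bits


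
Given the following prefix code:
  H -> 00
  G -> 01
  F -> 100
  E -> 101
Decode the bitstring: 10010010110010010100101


Decoding step by step:
Bits 100 -> F
Bits 100 -> F
Bits 101 -> E
Bits 100 -> F
Bits 100 -> F
Bits 101 -> E
Bits 00 -> H
Bits 101 -> E


Decoded message: FFEFFEHE


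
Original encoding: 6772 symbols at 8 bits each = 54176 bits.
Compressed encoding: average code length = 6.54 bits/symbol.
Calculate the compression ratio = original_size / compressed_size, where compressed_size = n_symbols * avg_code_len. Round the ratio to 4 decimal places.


original_size = n_symbols * orig_bits = 6772 * 8 = 54176 bits
compressed_size = n_symbols * avg_code_len = 6772 * 6.54 = 44288.88 bits
ratio = original_size / compressed_size = 54176 / 44288.88 = 1.2232

Compression ratio = 1.2232


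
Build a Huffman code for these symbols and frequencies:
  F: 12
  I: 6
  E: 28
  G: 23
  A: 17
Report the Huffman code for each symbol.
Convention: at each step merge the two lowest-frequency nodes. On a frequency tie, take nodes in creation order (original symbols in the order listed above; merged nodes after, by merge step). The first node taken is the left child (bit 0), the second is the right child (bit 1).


Huffman tree construction:
Step 1: Merge I(6) + F(12) = 18
Step 2: Merge A(17) + (I+F)(18) = 35
Step 3: Merge G(23) + E(28) = 51
Step 4: Merge (A+(I+F))(35) + (G+E)(51) = 86
Read each symbol's code off the tree from the root (left child = 0, right child = 1).

Codes:
  F: 011 (length 3)
  I: 010 (length 3)
  E: 11 (length 2)
  G: 10 (length 2)
  A: 00 (length 2)
Average code length: 190/86 = 2.2093 bits/symbol


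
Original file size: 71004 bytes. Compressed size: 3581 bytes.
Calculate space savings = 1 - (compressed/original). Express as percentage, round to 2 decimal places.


ratio = compressed/original = 3581/71004 = 0.050434
savings = 1 - ratio = 1 - 0.050434 = 0.949566
as a percentage: 0.949566 * 100 = 94.96%

Space savings = 1 - 3581/71004 = 94.96%


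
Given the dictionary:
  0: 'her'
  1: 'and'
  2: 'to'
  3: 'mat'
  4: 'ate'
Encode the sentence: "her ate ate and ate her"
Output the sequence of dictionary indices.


Look up each word in the dictionary:
  'her' -> 0
  'ate' -> 4
  'ate' -> 4
  'and' -> 1
  'ate' -> 4
  'her' -> 0

Encoded: [0, 4, 4, 1, 4, 0]


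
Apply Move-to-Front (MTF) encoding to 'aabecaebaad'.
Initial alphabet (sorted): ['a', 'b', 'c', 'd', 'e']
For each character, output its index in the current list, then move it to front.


MTF encoding:
'a': index 0 in ['a', 'b', 'c', 'd', 'e'] -> ['a', 'b', 'c', 'd', 'e']
'a': index 0 in ['a', 'b', 'c', 'd', 'e'] -> ['a', 'b', 'c', 'd', 'e']
'b': index 1 in ['a', 'b', 'c', 'd', 'e'] -> ['b', 'a', 'c', 'd', 'e']
'e': index 4 in ['b', 'a', 'c', 'd', 'e'] -> ['e', 'b', 'a', 'c', 'd']
'c': index 3 in ['e', 'b', 'a', 'c', 'd'] -> ['c', 'e', 'b', 'a', 'd']
'a': index 3 in ['c', 'e', 'b', 'a', 'd'] -> ['a', 'c', 'e', 'b', 'd']
'e': index 2 in ['a', 'c', 'e', 'b', 'd'] -> ['e', 'a', 'c', 'b', 'd']
'b': index 3 in ['e', 'a', 'c', 'b', 'd'] -> ['b', 'e', 'a', 'c', 'd']
'a': index 2 in ['b', 'e', 'a', 'c', 'd'] -> ['a', 'b', 'e', 'c', 'd']
'a': index 0 in ['a', 'b', 'e', 'c', 'd'] -> ['a', 'b', 'e', 'c', 'd']
'd': index 4 in ['a', 'b', 'e', 'c', 'd'] -> ['d', 'a', 'b', 'e', 'c']


Output: [0, 0, 1, 4, 3, 3, 2, 3, 2, 0, 4]


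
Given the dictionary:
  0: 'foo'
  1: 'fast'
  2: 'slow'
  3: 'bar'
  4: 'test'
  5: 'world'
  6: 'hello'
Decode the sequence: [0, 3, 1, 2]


Look up each index in the dictionary:
  0 -> 'foo'
  3 -> 'bar'
  1 -> 'fast'
  2 -> 'slow'

Decoded: "foo bar fast slow"


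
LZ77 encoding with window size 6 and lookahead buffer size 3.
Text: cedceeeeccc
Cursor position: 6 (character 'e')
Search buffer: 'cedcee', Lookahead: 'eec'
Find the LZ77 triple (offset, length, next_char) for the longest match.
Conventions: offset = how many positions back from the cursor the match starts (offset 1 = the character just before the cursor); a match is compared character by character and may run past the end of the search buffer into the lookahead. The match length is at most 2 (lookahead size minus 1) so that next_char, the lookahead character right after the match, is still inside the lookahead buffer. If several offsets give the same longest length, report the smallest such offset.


Try each offset into the search buffer:
  offset=1 (pos 5, char 'e'): match length 2
  offset=2 (pos 4, char 'e'): match length 2
  offset=3 (pos 3, char 'c'): match length 0
  offset=4 (pos 2, char 'd'): match length 0
  offset=5 (pos 1, char 'e'): match length 1
  offset=6 (pos 0, char 'c'): match length 0
Longest match has length 2, found at offsets 1, 2; take the smallest, offset 1.
next_char = character at position 6 + 2 = 8 -> 'c'

Best match: offset=1, length=2 (matching 'ee' starting at position 5)
LZ77 triple: (1, 2, 'c')


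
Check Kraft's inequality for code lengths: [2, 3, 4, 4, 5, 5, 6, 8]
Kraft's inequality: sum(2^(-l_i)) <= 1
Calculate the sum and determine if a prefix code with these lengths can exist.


Sum = 2^(-2) + 2^(-3) + 2^(-4) + 2^(-4) + 2^(-5) + 2^(-5) + 2^(-6) + 2^(-8)
    = 0.25 + 0.125 + 0.0625 + 0.0625 + 0.03125 + 0.03125 + 0.015625 + 0.00390625
    = 149/256 = 0.58203125
Since 0.58203125 <= 1, Kraft's inequality IS satisfied.
A prefix code with these lengths CAN exist.

Kraft sum = 0.58203125. Satisfied.


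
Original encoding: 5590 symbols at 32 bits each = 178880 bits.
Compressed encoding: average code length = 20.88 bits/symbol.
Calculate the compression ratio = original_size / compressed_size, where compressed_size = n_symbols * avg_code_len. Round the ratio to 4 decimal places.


original_size = n_symbols * orig_bits = 5590 * 32 = 178880 bits
compressed_size = n_symbols * avg_code_len = 5590 * 20.88 = 116719.2 bits
ratio = original_size / compressed_size = 178880 / 116719.2 = 1.5326

Compression ratio = 1.5326


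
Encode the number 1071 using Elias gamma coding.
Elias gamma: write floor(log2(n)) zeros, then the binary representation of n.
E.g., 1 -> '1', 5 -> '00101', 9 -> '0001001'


num_bits = floor(log2(1071)) + 1 = 11
leading_zeros = num_bits - 1 = 10
binary(1071) = 10000101111

Elias gamma(1071) = '0000000000' + '10000101111' = 000000000010000101111 (21 bits)


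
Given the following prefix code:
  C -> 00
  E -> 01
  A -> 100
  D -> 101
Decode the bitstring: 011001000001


Decoding step by step:
Bits 01 -> E
Bits 100 -> A
Bits 100 -> A
Bits 00 -> C
Bits 01 -> E


Decoded message: EAACE


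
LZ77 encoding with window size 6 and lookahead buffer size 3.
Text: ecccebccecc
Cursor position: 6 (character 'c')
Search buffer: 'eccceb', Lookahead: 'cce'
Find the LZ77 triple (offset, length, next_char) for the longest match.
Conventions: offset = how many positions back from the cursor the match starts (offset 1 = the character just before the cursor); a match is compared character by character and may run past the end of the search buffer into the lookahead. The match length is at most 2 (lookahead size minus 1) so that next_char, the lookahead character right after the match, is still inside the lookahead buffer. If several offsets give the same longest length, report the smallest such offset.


Try each offset into the search buffer:
  offset=1 (pos 5, char 'b'): match length 0
  offset=2 (pos 4, char 'e'): match length 0
  offset=3 (pos 3, char 'c'): match length 1
  offset=4 (pos 2, char 'c'): match length 2
  offset=5 (pos 1, char 'c'): match length 2
  offset=6 (pos 0, char 'e'): match length 0
Longest match has length 2, found at offsets 4, 5; take the smallest, offset 4.
next_char = character at position 6 + 2 = 8 -> 'e'

Best match: offset=4, length=2 (matching 'cc' starting at position 2)
LZ77 triple: (4, 2, 'e')


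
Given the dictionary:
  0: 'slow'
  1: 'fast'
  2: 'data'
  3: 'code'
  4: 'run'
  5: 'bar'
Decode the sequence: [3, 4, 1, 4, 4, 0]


Look up each index in the dictionary:
  3 -> 'code'
  4 -> 'run'
  1 -> 'fast'
  4 -> 'run'
  4 -> 'run'
  0 -> 'slow'

Decoded: "code run fast run run slow"


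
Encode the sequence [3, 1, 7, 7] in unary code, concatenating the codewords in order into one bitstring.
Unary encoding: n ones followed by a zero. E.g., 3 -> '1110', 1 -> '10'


Encode each number as n ones followed by a terminating 0:
  3 -> 1110 (4 bits)
  1 -> 10 (2 bits)
  7 -> 11111110 (8 bits)
  7 -> 11111110 (8 bits)
Total length = 4 + 2 + 8 + 8 = 22 bits.

Unary([3, 1, 7, 7]) = 1110101111111011111110 (22 bits)


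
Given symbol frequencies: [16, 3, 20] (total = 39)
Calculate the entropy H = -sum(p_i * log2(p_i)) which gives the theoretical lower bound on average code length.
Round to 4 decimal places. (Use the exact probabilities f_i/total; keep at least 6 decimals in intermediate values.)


Per-symbol terms -p_i * log2(p_i) with p_i = f_i/39:
  p = 16/39 = 0.410256: log2(p) = -1.285402, -p*log2(p) = 0.527345
  p = 3/39 = 0.076923: log2(p) = -3.700440, -p*log2(p) = 0.284649
  p = 20/39 = 0.512821: log2(p) = -0.963474, -p*log2(p) = 0.494089
H = 0.527345 + 0.284649 + 0.494089 = 1.306083

H = 1.3061 bits/symbol


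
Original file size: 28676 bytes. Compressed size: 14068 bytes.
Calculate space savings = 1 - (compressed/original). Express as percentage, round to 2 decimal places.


ratio = compressed/original = 14068/28676 = 0.490584
savings = 1 - ratio = 1 - 0.490584 = 0.509416
as a percentage: 0.509416 * 100 = 50.94%

Space savings = 1 - 14068/28676 = 50.94%


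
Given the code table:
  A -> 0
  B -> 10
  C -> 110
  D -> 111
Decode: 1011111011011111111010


Decoding:
10 -> B
111 -> D
110 -> C
110 -> C
111 -> D
111 -> D
110 -> C
10 -> B


Result: BDCCDDCB


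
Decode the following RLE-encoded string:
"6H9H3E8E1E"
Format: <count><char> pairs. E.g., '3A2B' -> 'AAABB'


Expanding each <count><char> pair:
  6H -> 'HHHHHH'
  9H -> 'HHHHHHHHH'
  3E -> 'EEE'
  8E -> 'EEEEEEEE'
  1E -> 'E'

Decoded = HHHHHHHHHHHHHHHEEEEEEEEEEEE


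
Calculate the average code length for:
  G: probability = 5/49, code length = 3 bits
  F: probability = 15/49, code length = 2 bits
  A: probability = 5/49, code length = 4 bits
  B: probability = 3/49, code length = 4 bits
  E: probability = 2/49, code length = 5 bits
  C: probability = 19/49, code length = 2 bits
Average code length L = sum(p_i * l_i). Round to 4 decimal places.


Weighted contributions p_i * l_i:
  G: (5/49) * 3 = 15/49
  F: (15/49) * 2 = 30/49
  A: (5/49) * 4 = 20/49
  B: (3/49) * 4 = 12/49
  E: (2/49) * 5 = 10/49
  C: (19/49) * 2 = 38/49
Sum = (15 + 30 + 20 + 12 + 10 + 38)/49 = 125/49

L = 125/49 = 2.5510 bits/symbol


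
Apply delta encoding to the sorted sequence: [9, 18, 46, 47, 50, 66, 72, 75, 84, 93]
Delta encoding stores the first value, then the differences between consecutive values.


First value: 9
Deltas:
  18 - 9 = 9
  46 - 18 = 28
  47 - 46 = 1
  50 - 47 = 3
  66 - 50 = 16
  72 - 66 = 6
  75 - 72 = 3
  84 - 75 = 9
  93 - 84 = 9


Delta encoded: [9, 9, 28, 1, 3, 16, 6, 3, 9, 9]


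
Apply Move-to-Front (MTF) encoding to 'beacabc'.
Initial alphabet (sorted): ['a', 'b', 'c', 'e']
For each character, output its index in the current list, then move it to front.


MTF encoding:
'b': index 1 in ['a', 'b', 'c', 'e'] -> ['b', 'a', 'c', 'e']
'e': index 3 in ['b', 'a', 'c', 'e'] -> ['e', 'b', 'a', 'c']
'a': index 2 in ['e', 'b', 'a', 'c'] -> ['a', 'e', 'b', 'c']
'c': index 3 in ['a', 'e', 'b', 'c'] -> ['c', 'a', 'e', 'b']
'a': index 1 in ['c', 'a', 'e', 'b'] -> ['a', 'c', 'e', 'b']
'b': index 3 in ['a', 'c', 'e', 'b'] -> ['b', 'a', 'c', 'e']
'c': index 2 in ['b', 'a', 'c', 'e'] -> ['c', 'b', 'a', 'e']


Output: [1, 3, 2, 3, 1, 3, 2]


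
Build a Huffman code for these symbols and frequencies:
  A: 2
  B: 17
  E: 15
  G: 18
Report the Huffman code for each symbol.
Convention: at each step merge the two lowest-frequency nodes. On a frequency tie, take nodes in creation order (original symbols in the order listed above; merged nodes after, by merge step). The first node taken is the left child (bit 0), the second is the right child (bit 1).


Huffman tree construction:
Step 1: Merge A(2) + E(15) = 17
Step 2: Merge B(17) + (A+E)(17) = 34
Step 3: Merge G(18) + (B+(A+E))(34) = 52
Read each symbol's code off the tree from the root (left child = 0, right child = 1).

Codes:
  A: 110 (length 3)
  B: 10 (length 2)
  E: 111 (length 3)
  G: 0 (length 1)
Average code length: 103/52 = 1.9808 bits/symbol


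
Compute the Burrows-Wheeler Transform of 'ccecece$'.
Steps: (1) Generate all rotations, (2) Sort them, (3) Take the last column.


Rotations (sorted):
  0: $ccecece -> last char: e
  1: ccecece$ -> last char: $
  2: ce$ccece -> last char: e
  3: cece$cce -> last char: e
  4: cecece$c -> last char: c
  5: e$ccecec -> last char: c
  6: ece$ccec -> last char: c
  7: ecece$cc -> last char: c


BWT = e$eecccc


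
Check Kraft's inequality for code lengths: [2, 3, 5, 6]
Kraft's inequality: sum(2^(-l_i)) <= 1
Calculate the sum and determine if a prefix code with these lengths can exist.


Sum = 2^(-2) + 2^(-3) + 2^(-5) + 2^(-6)
    = 0.25 + 0.125 + 0.03125 + 0.015625
    = 27/64 = 0.421875
Since 0.421875 <= 1, Kraft's inequality IS satisfied.
A prefix code with these lengths CAN exist.

Kraft sum = 0.421875. Satisfied.


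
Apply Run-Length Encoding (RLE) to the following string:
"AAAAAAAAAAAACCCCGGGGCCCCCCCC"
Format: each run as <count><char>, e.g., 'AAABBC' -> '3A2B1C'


Scanning runs left to right:
  i=0: run of 'A' x 12 -> '12A'
  i=12: run of 'C' x 4 -> '4C'
  i=16: run of 'G' x 4 -> '4G'
  i=20: run of 'C' x 8 -> '8C'

RLE = 12A4C4G8C


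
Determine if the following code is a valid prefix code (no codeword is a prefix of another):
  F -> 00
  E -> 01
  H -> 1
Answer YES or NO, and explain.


Checking each pair (does one codeword prefix another?):
  F='00' vs E='01': no prefix
  F='00' vs H='1': no prefix
  E='01' vs F='00': no prefix
  E='01' vs H='1': no prefix
  H='1' vs F='00': no prefix
  H='1' vs E='01': no prefix
No violation found over all pairs.

YES -- this is a valid prefix code. No codeword is a prefix of any other codeword.


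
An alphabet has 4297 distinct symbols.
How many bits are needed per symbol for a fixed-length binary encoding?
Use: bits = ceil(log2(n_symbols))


log2(4297) = 12.0691
Bracket: 2^12 = 4096 < 4297 <= 2^13 = 8192
So ceil(log2(4297)) = 13

bits = ceil(log2(4297)) = ceil(12.0691) = 13 bits


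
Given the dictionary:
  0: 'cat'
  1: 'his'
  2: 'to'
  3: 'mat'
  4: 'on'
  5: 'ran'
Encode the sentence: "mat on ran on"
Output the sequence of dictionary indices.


Look up each word in the dictionary:
  'mat' -> 3
  'on' -> 4
  'ran' -> 5
  'on' -> 4

Encoded: [3, 4, 5, 4]


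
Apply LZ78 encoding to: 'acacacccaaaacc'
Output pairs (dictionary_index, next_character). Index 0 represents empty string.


LZ78 encoding steps:
Dictionary: {0: ''}
Step 1: w='' (idx 0), next='a' -> output (0, 'a'), add 'a' as idx 1
Step 2: w='' (idx 0), next='c' -> output (0, 'c'), add 'c' as idx 2
Step 3: w='a' (idx 1), next='c' -> output (1, 'c'), add 'ac' as idx 3
Step 4: w='ac' (idx 3), next='c' -> output (3, 'c'), add 'acc' as idx 4
Step 5: w='c' (idx 2), next='a' -> output (2, 'a'), add 'ca' as idx 5
Step 6: w='a' (idx 1), next='a' -> output (1, 'a'), add 'aa' as idx 6
Step 7: w='acc' (idx 4), end of input -> output (4, '')


Encoded: [(0, 'a'), (0, 'c'), (1, 'c'), (3, 'c'), (2, 'a'), (1, 'a'), (4, '')]


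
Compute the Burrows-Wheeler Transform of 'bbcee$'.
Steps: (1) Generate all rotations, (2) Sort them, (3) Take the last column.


Rotations (sorted):
  0: $bbcee -> last char: e
  1: bbcee$ -> last char: $
  2: bcee$b -> last char: b
  3: cee$bb -> last char: b
  4: e$bbce -> last char: e
  5: ee$bbc -> last char: c


BWT = e$bbec


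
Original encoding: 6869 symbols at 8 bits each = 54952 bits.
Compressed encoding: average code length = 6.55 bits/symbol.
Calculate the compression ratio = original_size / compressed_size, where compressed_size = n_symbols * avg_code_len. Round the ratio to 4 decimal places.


original_size = n_symbols * orig_bits = 6869 * 8 = 54952 bits
compressed_size = n_symbols * avg_code_len = 6869 * 6.55 = 44991.95 bits
ratio = original_size / compressed_size = 54952 / 44991.95 = 1.2214

Compression ratio = 1.2214


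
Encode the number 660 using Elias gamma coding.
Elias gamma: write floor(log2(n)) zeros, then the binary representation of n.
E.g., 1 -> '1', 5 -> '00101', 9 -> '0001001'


num_bits = floor(log2(660)) + 1 = 10
leading_zeros = num_bits - 1 = 9
binary(660) = 1010010100

Elias gamma(660) = '000000000' + '1010010100' = 0000000001010010100 (19 bits)


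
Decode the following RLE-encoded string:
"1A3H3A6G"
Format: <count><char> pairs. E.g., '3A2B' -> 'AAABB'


Expanding each <count><char> pair:
  1A -> 'A'
  3H -> 'HHH'
  3A -> 'AAA'
  6G -> 'GGGGGG'

Decoded = AHHHAAAGGGGGG


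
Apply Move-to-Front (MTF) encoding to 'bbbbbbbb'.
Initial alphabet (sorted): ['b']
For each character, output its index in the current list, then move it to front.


MTF encoding:
'b': index 0 in ['b'] -> ['b']
'b': index 0 in ['b'] -> ['b']
'b': index 0 in ['b'] -> ['b']
'b': index 0 in ['b'] -> ['b']
'b': index 0 in ['b'] -> ['b']
'b': index 0 in ['b'] -> ['b']
'b': index 0 in ['b'] -> ['b']
'b': index 0 in ['b'] -> ['b']


Output: [0, 0, 0, 0, 0, 0, 0, 0]


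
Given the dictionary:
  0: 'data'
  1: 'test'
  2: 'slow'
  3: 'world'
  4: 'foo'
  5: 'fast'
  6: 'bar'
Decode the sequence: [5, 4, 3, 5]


Look up each index in the dictionary:
  5 -> 'fast'
  4 -> 'foo'
  3 -> 'world'
  5 -> 'fast'

Decoded: "fast foo world fast"


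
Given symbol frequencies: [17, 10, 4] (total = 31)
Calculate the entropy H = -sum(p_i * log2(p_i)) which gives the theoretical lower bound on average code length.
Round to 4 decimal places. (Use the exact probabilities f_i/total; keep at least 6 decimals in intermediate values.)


Per-symbol terms -p_i * log2(p_i) with p_i = f_i/31:
  p = 17/31 = 0.548387: log2(p) = -0.866733, -p*log2(p) = 0.475305
  p = 10/31 = 0.322581: log2(p) = -1.632268, -p*log2(p) = 0.526538
  p = 4/31 = 0.129032: log2(p) = -2.954196, -p*log2(p) = 0.381187
H = 0.475305 + 0.526538 + 0.381187 = 1.383030

H = 1.383 bits/symbol


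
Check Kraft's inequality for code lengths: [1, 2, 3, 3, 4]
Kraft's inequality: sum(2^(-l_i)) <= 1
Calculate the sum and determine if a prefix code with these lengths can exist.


Sum = 2^(-1) + 2^(-2) + 2^(-3) + 2^(-3) + 2^(-4)
    = 0.5 + 0.25 + 0.125 + 0.125 + 0.0625
    = 17/16 = 1.0625
Since 1.0625 > 1, Kraft's inequality is NOT satisfied.
A prefix code with these lengths CANNOT exist.

Kraft sum = 1.0625. Not satisfied.


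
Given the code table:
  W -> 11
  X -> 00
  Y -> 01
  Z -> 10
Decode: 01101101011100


Decoding:
01 -> Y
10 -> Z
11 -> W
01 -> Y
01 -> Y
11 -> W
00 -> X


Result: YZWYYWX


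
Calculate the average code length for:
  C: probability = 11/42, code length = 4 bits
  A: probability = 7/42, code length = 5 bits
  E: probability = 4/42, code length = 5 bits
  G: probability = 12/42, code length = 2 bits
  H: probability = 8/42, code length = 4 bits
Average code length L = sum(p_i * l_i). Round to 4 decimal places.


Weighted contributions p_i * l_i:
  C: (11/42) * 4 = 44/42
  A: (7/42) * 5 = 35/42
  E: (4/42) * 5 = 20/42
  G: (12/42) * 2 = 24/42
  H: (8/42) * 4 = 32/42
Sum = (44 + 35 + 20 + 24 + 32)/42 = 155/42

L = 155/42 = 3.6905 bits/symbol


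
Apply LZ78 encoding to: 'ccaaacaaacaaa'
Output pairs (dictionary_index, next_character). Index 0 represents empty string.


LZ78 encoding steps:
Dictionary: {0: ''}
Step 1: w='' (idx 0), next='c' -> output (0, 'c'), add 'c' as idx 1
Step 2: w='c' (idx 1), next='a' -> output (1, 'a'), add 'ca' as idx 2
Step 3: w='' (idx 0), next='a' -> output (0, 'a'), add 'a' as idx 3
Step 4: w='a' (idx 3), next='c' -> output (3, 'c'), add 'ac' as idx 4
Step 5: w='a' (idx 3), next='a' -> output (3, 'a'), add 'aa' as idx 5
Step 6: w='ac' (idx 4), next='a' -> output (4, 'a'), add 'aca' as idx 6
Step 7: w='aa' (idx 5), end of input -> output (5, '')


Encoded: [(0, 'c'), (1, 'a'), (0, 'a'), (3, 'c'), (3, 'a'), (4, 'a'), (5, '')]


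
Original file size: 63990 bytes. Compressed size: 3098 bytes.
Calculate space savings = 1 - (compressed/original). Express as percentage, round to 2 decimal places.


ratio = compressed/original = 3098/63990 = 0.048414
savings = 1 - ratio = 1 - 0.048414 = 0.951586
as a percentage: 0.951586 * 100 = 95.16%

Space savings = 1 - 3098/63990 = 95.16%


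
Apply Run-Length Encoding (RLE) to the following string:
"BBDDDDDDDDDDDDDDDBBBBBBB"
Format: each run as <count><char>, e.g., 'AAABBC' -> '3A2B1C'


Scanning runs left to right:
  i=0: run of 'B' x 2 -> '2B'
  i=2: run of 'D' x 15 -> '15D'
  i=17: run of 'B' x 7 -> '7B'

RLE = 2B15D7B


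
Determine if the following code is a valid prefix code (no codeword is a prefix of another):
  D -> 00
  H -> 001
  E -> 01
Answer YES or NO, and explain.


Checking each pair (does one codeword prefix another?):
  D='00' vs H='001': prefix -- VIOLATION

NO -- this is NOT a valid prefix code. D (00) is a prefix of H (001).


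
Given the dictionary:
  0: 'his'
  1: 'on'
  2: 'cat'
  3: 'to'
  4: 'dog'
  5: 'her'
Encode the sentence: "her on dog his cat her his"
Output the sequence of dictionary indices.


Look up each word in the dictionary:
  'her' -> 5
  'on' -> 1
  'dog' -> 4
  'his' -> 0
  'cat' -> 2
  'her' -> 5
  'his' -> 0

Encoded: [5, 1, 4, 0, 2, 5, 0]


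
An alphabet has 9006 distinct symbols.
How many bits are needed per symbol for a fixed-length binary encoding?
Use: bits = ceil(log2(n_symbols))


log2(9006) = 13.1367
Bracket: 2^13 = 8192 < 9006 <= 2^14 = 16384
So ceil(log2(9006)) = 14

bits = ceil(log2(9006)) = ceil(13.1367) = 14 bits


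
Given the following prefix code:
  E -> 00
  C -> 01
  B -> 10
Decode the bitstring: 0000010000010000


Decoding step by step:
Bits 00 -> E
Bits 00 -> E
Bits 01 -> C
Bits 00 -> E
Bits 00 -> E
Bits 01 -> C
Bits 00 -> E
Bits 00 -> E


Decoded message: EECEECEE


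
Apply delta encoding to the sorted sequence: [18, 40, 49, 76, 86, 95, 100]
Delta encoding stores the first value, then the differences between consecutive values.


First value: 18
Deltas:
  40 - 18 = 22
  49 - 40 = 9
  76 - 49 = 27
  86 - 76 = 10
  95 - 86 = 9
  100 - 95 = 5


Delta encoded: [18, 22, 9, 27, 10, 9, 5]


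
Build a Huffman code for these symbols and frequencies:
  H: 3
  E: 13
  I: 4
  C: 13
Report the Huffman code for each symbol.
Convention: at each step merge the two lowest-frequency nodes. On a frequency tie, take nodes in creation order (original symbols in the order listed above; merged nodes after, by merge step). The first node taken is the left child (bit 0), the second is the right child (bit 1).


Huffman tree construction:
Step 1: Merge H(3) + I(4) = 7
Step 2: Merge (H+I)(7) + E(13) = 20
Step 3: Merge C(13) + ((H+I)+E)(20) = 33
Read each symbol's code off the tree from the root (left child = 0, right child = 1).

Codes:
  H: 100 (length 3)
  E: 11 (length 2)
  I: 101 (length 3)
  C: 0 (length 1)
Average code length: 60/33 = 1.8182 bits/symbol


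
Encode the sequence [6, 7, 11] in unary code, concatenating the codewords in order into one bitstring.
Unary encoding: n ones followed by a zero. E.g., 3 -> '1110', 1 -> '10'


Encode each number as n ones followed by a terminating 0:
  6 -> 1111110 (7 bits)
  7 -> 11111110 (8 bits)
  11 -> 111111111110 (12 bits)
Total length = 7 + 8 + 12 = 27 bits.

Unary([6, 7, 11]) = 111111011111110111111111110 (27 bits)


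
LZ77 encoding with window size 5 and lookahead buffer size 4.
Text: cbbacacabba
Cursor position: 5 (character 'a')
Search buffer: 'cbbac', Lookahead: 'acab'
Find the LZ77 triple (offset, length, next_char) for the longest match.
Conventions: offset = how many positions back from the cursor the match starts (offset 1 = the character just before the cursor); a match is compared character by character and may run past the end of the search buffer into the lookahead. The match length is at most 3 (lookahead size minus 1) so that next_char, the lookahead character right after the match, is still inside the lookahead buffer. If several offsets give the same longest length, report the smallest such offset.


Try each offset into the search buffer:
  offset=1 (pos 4, char 'c'): match length 0
  offset=2 (pos 3, char 'a'): match length 3
  offset=3 (pos 2, char 'b'): match length 0
  offset=4 (pos 1, char 'b'): match length 0
  offset=5 (pos 0, char 'c'): match length 0
Longest match has length 3 at offset 2.
next_char = character at position 5 + 3 = 8 -> 'b'

Best match: offset=2, length=3 (matching 'aca' starting at position 3)
LZ77 triple: (2, 3, 'b')


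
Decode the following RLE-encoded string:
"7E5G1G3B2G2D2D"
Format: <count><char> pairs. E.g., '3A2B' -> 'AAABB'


Expanding each <count><char> pair:
  7E -> 'EEEEEEE'
  5G -> 'GGGGG'
  1G -> 'G'
  3B -> 'BBB'
  2G -> 'GG'
  2D -> 'DD'
  2D -> 'DD'

Decoded = EEEEEEEGGGGGGBBBGGDDDD


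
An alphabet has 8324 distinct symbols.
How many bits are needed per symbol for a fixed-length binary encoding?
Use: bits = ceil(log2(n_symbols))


log2(8324) = 13.0231
Bracket: 2^13 = 8192 < 8324 <= 2^14 = 16384
So ceil(log2(8324)) = 14

bits = ceil(log2(8324)) = ceil(13.0231) = 14 bits


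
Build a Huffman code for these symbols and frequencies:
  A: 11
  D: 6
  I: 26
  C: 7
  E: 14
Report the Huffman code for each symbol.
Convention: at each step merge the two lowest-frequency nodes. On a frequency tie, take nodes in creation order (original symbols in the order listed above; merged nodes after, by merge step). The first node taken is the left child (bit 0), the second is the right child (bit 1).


Huffman tree construction:
Step 1: Merge D(6) + C(7) = 13
Step 2: Merge A(11) + (D+C)(13) = 24
Step 3: Merge E(14) + (A+(D+C))(24) = 38
Step 4: Merge I(26) + (E+(A+(D+C)))(38) = 64
Read each symbol's code off the tree from the root (left child = 0, right child = 1).

Codes:
  A: 110 (length 3)
  D: 1110 (length 4)
  I: 0 (length 1)
  C: 1111 (length 4)
  E: 10 (length 2)
Average code length: 139/64 = 2.1719 bits/symbol


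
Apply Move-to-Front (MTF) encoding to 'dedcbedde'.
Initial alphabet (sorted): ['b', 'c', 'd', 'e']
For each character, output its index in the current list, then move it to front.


MTF encoding:
'd': index 2 in ['b', 'c', 'd', 'e'] -> ['d', 'b', 'c', 'e']
'e': index 3 in ['d', 'b', 'c', 'e'] -> ['e', 'd', 'b', 'c']
'd': index 1 in ['e', 'd', 'b', 'c'] -> ['d', 'e', 'b', 'c']
'c': index 3 in ['d', 'e', 'b', 'c'] -> ['c', 'd', 'e', 'b']
'b': index 3 in ['c', 'd', 'e', 'b'] -> ['b', 'c', 'd', 'e']
'e': index 3 in ['b', 'c', 'd', 'e'] -> ['e', 'b', 'c', 'd']
'd': index 3 in ['e', 'b', 'c', 'd'] -> ['d', 'e', 'b', 'c']
'd': index 0 in ['d', 'e', 'b', 'c'] -> ['d', 'e', 'b', 'c']
'e': index 1 in ['d', 'e', 'b', 'c'] -> ['e', 'd', 'b', 'c']


Output: [2, 3, 1, 3, 3, 3, 3, 0, 1]


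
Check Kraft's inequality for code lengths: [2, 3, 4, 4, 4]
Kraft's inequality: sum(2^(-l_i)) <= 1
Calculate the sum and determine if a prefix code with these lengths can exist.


Sum = 2^(-2) + 2^(-3) + 2^(-4) + 2^(-4) + 2^(-4)
    = 0.25 + 0.125 + 0.0625 + 0.0625 + 0.0625
    = 9/16 = 0.5625
Since 0.5625 <= 1, Kraft's inequality IS satisfied.
A prefix code with these lengths CAN exist.

Kraft sum = 0.5625. Satisfied.


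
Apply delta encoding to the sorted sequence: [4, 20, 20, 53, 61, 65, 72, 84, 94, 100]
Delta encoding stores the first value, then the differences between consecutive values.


First value: 4
Deltas:
  20 - 4 = 16
  20 - 20 = 0
  53 - 20 = 33
  61 - 53 = 8
  65 - 61 = 4
  72 - 65 = 7
  84 - 72 = 12
  94 - 84 = 10
  100 - 94 = 6


Delta encoded: [4, 16, 0, 33, 8, 4, 7, 12, 10, 6]


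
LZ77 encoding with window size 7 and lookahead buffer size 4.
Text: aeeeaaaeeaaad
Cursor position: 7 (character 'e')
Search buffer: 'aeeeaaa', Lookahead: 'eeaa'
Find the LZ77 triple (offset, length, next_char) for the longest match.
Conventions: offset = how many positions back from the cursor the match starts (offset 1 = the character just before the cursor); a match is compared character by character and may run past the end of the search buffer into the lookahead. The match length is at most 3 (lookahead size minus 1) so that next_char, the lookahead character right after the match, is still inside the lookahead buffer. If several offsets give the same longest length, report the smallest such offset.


Try each offset into the search buffer:
  offset=1 (pos 6, char 'a'): match length 0
  offset=2 (pos 5, char 'a'): match length 0
  offset=3 (pos 4, char 'a'): match length 0
  offset=4 (pos 3, char 'e'): match length 1
  offset=5 (pos 2, char 'e'): match length 3
  offset=6 (pos 1, char 'e'): match length 2
  offset=7 (pos 0, char 'a'): match length 0
Longest match has length 3 at offset 5.
next_char = character at position 7 + 3 = 10 -> 'a'

Best match: offset=5, length=3 (matching 'eea' starting at position 2)
LZ77 triple: (5, 3, 'a')


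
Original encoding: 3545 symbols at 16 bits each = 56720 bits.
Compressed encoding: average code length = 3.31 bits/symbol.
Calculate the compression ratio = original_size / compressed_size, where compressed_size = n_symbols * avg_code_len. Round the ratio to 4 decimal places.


original_size = n_symbols * orig_bits = 3545 * 16 = 56720 bits
compressed_size = n_symbols * avg_code_len = 3545 * 3.31 = 11733.95 bits
ratio = original_size / compressed_size = 56720 / 11733.95 = 4.8338

Compression ratio = 4.8338


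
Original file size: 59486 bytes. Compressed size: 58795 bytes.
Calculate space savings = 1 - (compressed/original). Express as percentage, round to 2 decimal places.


ratio = compressed/original = 58795/59486 = 0.988384
savings = 1 - ratio = 1 - 0.988384 = 0.011616
as a percentage: 0.011616 * 100 = 1.16%

Space savings = 1 - 58795/59486 = 1.16%


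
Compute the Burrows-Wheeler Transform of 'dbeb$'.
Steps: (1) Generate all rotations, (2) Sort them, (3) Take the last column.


Rotations (sorted):
  0: $dbeb -> last char: b
  1: b$dbe -> last char: e
  2: beb$d -> last char: d
  3: dbeb$ -> last char: $
  4: eb$db -> last char: b


BWT = bed$b


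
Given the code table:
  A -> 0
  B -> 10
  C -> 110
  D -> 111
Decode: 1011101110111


Decoding:
10 -> B
111 -> D
0 -> A
111 -> D
0 -> A
111 -> D


Result: BDADAD


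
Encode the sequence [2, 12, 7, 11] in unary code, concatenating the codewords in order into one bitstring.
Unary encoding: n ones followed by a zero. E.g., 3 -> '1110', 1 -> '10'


Encode each number as n ones followed by a terminating 0:
  2 -> 110 (3 bits)
  12 -> 1111111111110 (13 bits)
  7 -> 11111110 (8 bits)
  11 -> 111111111110 (12 bits)
Total length = 3 + 13 + 8 + 12 = 36 bits.

Unary([2, 12, 7, 11]) = 110111111111111011111110111111111110 (36 bits)


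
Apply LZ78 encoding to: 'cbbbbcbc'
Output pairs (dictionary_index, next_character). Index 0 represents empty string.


LZ78 encoding steps:
Dictionary: {0: ''}
Step 1: w='' (idx 0), next='c' -> output (0, 'c'), add 'c' as idx 1
Step 2: w='' (idx 0), next='b' -> output (0, 'b'), add 'b' as idx 2
Step 3: w='b' (idx 2), next='b' -> output (2, 'b'), add 'bb' as idx 3
Step 4: w='b' (idx 2), next='c' -> output (2, 'c'), add 'bc' as idx 4
Step 5: w='bc' (idx 4), end of input -> output (4, '')


Encoded: [(0, 'c'), (0, 'b'), (2, 'b'), (2, 'c'), (4, '')]


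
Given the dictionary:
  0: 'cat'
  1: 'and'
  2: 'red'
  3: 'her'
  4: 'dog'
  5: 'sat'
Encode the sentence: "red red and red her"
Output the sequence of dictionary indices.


Look up each word in the dictionary:
  'red' -> 2
  'red' -> 2
  'and' -> 1
  'red' -> 2
  'her' -> 3

Encoded: [2, 2, 1, 2, 3]


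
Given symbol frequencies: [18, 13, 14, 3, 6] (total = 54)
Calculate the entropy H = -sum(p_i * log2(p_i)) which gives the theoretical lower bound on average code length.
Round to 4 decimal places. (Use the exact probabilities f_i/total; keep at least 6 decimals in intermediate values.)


Per-symbol terms -p_i * log2(p_i) with p_i = f_i/54:
  p = 18/54 = 0.333333: log2(p) = -1.584963, -p*log2(p) = 0.528321
  p = 13/54 = 0.240741: log2(p) = -2.054448, -p*log2(p) = 0.494589
  p = 14/54 = 0.259259: log2(p) = -1.947533, -p*log2(p) = 0.504916
  p = 3/54 = 0.055556: log2(p) = -4.169925, -p*log2(p) = 0.231663
  p = 6/54 = 0.111111: log2(p) = -3.169925, -p*log2(p) = 0.352214
H = 0.528321 + 0.494589 + 0.504916 + 0.231663 + 0.352214 = 2.111703

H = 2.1117 bits/symbol


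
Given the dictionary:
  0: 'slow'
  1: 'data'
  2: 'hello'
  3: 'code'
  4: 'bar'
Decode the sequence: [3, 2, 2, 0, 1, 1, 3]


Look up each index in the dictionary:
  3 -> 'code'
  2 -> 'hello'
  2 -> 'hello'
  0 -> 'slow'
  1 -> 'data'
  1 -> 'data'
  3 -> 'code'

Decoded: "code hello hello slow data data code"


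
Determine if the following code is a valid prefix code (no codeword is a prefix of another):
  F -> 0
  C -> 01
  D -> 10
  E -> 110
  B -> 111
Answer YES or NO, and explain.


Checking each pair (does one codeword prefix another?):
  F='0' vs C='01': prefix -- VIOLATION

NO -- this is NOT a valid prefix code. F (0) is a prefix of C (01).


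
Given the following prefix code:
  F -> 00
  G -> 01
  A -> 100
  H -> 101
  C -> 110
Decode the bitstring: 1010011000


Decoding step by step:
Bits 101 -> H
Bits 00 -> F
Bits 110 -> C
Bits 00 -> F


Decoded message: HFCF


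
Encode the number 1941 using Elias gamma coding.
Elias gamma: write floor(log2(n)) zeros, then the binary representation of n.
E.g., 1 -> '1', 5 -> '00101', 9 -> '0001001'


num_bits = floor(log2(1941)) + 1 = 11
leading_zeros = num_bits - 1 = 10
binary(1941) = 11110010101

Elias gamma(1941) = '0000000000' + '11110010101' = 000000000011110010101 (21 bits)


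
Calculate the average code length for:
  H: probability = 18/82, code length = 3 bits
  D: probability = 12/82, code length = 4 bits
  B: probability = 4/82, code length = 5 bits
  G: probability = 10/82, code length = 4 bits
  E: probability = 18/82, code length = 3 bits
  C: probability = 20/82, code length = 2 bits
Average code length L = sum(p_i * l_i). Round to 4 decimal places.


Weighted contributions p_i * l_i:
  H: (18/82) * 3 = 54/82
  D: (12/82) * 4 = 48/82
  B: (4/82) * 5 = 20/82
  G: (10/82) * 4 = 40/82
  E: (18/82) * 3 = 54/82
  C: (20/82) * 2 = 40/82
Sum = (54 + 48 + 20 + 40 + 54 + 40)/82 = 256/82

L = 256/82 = 3.1220 bits/symbol


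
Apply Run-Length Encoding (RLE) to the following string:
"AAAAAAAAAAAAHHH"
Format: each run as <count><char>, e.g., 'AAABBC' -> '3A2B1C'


Scanning runs left to right:
  i=0: run of 'A' x 12 -> '12A'
  i=12: run of 'H' x 3 -> '3H'

RLE = 12A3H


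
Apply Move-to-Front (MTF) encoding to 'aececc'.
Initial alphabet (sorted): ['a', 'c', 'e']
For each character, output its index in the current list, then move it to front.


MTF encoding:
'a': index 0 in ['a', 'c', 'e'] -> ['a', 'c', 'e']
'e': index 2 in ['a', 'c', 'e'] -> ['e', 'a', 'c']
'c': index 2 in ['e', 'a', 'c'] -> ['c', 'e', 'a']
'e': index 1 in ['c', 'e', 'a'] -> ['e', 'c', 'a']
'c': index 1 in ['e', 'c', 'a'] -> ['c', 'e', 'a']
'c': index 0 in ['c', 'e', 'a'] -> ['c', 'e', 'a']


Output: [0, 2, 2, 1, 1, 0]


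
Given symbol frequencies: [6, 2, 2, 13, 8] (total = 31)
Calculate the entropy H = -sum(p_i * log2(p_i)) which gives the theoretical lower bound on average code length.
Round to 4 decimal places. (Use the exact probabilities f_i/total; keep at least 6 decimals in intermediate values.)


Per-symbol terms -p_i * log2(p_i) with p_i = f_i/31:
  p = 6/31 = 0.193548: log2(p) = -2.369234, -p*log2(p) = 0.458561
  p = 2/31 = 0.064516: log2(p) = -3.954196, -p*log2(p) = 0.255109
  p = 2/31 = 0.064516: log2(p) = -3.954196, -p*log2(p) = 0.255109
  p = 13/31 = 0.419355: log2(p) = -1.253757, -p*log2(p) = 0.525769
  p = 8/31 = 0.258065: log2(p) = -1.954196, -p*log2(p) = 0.504309
H = 0.458561 + 0.255109 + 0.255109 + 0.525769 + 0.504309 = 1.998857

H = 1.9989 bits/symbol


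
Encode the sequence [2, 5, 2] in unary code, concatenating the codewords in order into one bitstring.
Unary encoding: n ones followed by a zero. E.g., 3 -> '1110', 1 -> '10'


Encode each number as n ones followed by a terminating 0:
  2 -> 110 (3 bits)
  5 -> 111110 (6 bits)
  2 -> 110 (3 bits)
Total length = 3 + 6 + 3 = 12 bits.

Unary([2, 5, 2]) = 110111110110 (12 bits)


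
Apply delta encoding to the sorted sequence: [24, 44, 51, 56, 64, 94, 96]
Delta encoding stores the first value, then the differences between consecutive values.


First value: 24
Deltas:
  44 - 24 = 20
  51 - 44 = 7
  56 - 51 = 5
  64 - 56 = 8
  94 - 64 = 30
  96 - 94 = 2


Delta encoded: [24, 20, 7, 5, 8, 30, 2]


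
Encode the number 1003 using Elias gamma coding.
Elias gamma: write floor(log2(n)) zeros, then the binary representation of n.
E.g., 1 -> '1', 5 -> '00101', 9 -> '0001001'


num_bits = floor(log2(1003)) + 1 = 10
leading_zeros = num_bits - 1 = 9
binary(1003) = 1111101011

Elias gamma(1003) = '000000000' + '1111101011' = 0000000001111101011 (19 bits)


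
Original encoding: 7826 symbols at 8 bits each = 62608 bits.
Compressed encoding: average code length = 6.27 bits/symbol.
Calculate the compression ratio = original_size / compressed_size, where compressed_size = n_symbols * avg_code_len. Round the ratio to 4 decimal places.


original_size = n_symbols * orig_bits = 7826 * 8 = 62608 bits
compressed_size = n_symbols * avg_code_len = 7826 * 6.27 = 49069.02 bits
ratio = original_size / compressed_size = 62608 / 49069.02 = 1.2759

Compression ratio = 1.2759


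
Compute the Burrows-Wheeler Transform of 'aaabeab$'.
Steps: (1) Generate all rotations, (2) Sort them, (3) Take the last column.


Rotations (sorted):
  0: $aaabeab -> last char: b
  1: aaabeab$ -> last char: $
  2: aabeab$a -> last char: a
  3: ab$aaabe -> last char: e
  4: abeab$aa -> last char: a
  5: b$aaabea -> last char: a
  6: beab$aaa -> last char: a
  7: eab$aaab -> last char: b


BWT = b$aeaaab


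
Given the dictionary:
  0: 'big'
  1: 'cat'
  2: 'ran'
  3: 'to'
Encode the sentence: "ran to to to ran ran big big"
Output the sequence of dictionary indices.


Look up each word in the dictionary:
  'ran' -> 2
  'to' -> 3
  'to' -> 3
  'to' -> 3
  'ran' -> 2
  'ran' -> 2
  'big' -> 0
  'big' -> 0

Encoded: [2, 3, 3, 3, 2, 2, 0, 0]


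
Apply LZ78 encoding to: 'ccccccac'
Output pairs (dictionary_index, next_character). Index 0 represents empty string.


LZ78 encoding steps:
Dictionary: {0: ''}
Step 1: w='' (idx 0), next='c' -> output (0, 'c'), add 'c' as idx 1
Step 2: w='c' (idx 1), next='c' -> output (1, 'c'), add 'cc' as idx 2
Step 3: w='cc' (idx 2), next='c' -> output (2, 'c'), add 'ccc' as idx 3
Step 4: w='' (idx 0), next='a' -> output (0, 'a'), add 'a' as idx 4
Step 5: w='c' (idx 1), end of input -> output (1, '')


Encoded: [(0, 'c'), (1, 'c'), (2, 'c'), (0, 'a'), (1, '')]
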